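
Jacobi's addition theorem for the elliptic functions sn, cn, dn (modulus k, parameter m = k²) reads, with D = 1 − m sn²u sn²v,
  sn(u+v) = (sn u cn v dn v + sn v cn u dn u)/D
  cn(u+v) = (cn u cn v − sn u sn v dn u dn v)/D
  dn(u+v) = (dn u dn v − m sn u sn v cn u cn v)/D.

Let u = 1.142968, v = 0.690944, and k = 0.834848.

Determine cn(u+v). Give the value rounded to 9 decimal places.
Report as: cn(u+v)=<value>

sn u = 0.8470138417301305, cn u = 0.5315708343368412, dn u = 0.7070857500068761
sn v = 0.6103381705258627, cn v = 0.7921409707868562, dn v = 0.8604472064141007
m = k² = 0.696971183104
D = 1 − m·sn²u·sn²v = 0.8137325794762578
cn(u+v) = (cn u·cn v − sn u·sn v·dn u·dn v)/D = 0.106552456545097/0.8137325794762578 = 0.1309428419514397

cn(u+v)=0.130942842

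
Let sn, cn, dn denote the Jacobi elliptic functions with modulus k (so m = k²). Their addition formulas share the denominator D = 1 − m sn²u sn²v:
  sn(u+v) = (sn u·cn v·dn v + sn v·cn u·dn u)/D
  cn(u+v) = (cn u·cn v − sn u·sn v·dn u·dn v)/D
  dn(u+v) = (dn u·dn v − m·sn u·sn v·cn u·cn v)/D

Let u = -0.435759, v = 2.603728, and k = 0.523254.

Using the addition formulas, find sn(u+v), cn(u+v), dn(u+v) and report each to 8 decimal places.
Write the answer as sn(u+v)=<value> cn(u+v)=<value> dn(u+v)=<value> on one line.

sn(u+v)=0.91963330 cn(u+v)=-0.39277805 dn(u+v)=0.87660985

sn u = -0.4188077326603196, cn u = 0.9080749325159914, dn u = 0.9756927917396742
sn v = 0.6989852179281176, cn v = -0.7151361164967002, dn v = 0.9307143869529013
m = k² = 0.273794748516
D = 1 − m·sn²u·sn²v = 0.9765366250837491
sn(u+v) = (sn u·cn v·dn v + sn v·cn u·dn u)/D = 0.8980555972384556/0.9765366250837491 = 0.9196332980971781
cn(u+v) = (cn u·cn v − sn u·sn v·dn u·dn v)/D = -0.3835621519371267/0.9765366250837491 = -0.3927780505971621
dn(u+v) = (dn u·dn v − m·sn u·sn v·cn u·cn v)/D = 0.8560416226871318/0.9765366250837491 = 0.876609848210984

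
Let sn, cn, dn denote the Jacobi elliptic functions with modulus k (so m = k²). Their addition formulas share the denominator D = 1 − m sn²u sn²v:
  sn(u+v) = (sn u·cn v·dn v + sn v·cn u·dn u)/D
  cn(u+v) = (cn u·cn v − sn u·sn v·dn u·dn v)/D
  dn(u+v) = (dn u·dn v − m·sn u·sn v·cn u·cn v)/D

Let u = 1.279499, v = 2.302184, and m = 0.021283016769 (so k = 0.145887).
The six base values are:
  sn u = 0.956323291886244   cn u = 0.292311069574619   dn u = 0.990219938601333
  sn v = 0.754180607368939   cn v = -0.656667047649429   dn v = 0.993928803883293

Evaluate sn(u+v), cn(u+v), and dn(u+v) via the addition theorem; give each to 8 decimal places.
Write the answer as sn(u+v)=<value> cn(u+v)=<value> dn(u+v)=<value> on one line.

m = k² = 0.021283016769
D = 1 − m·sn²u·sn²v = 0.9889288336570233
sn(u+v) = (sn u·cn v·dn v + sn v·cn u·dn u)/D = -0.4058740933295504/0.9889288336570233 = -0.4104178981501051
cn(u+v) = (cn u·cn v − sn u·sn v·dn u·dn v)/D = -0.9018017844305676/0.9889288336570233 = -0.9118975539379684
dn(u+v) = (dn u·dn v − m·sn u·sn v·cn u·cn v)/D = 0.987154600983972/0.9889288336570233 = 0.9982059045983215

sn(u+v)=-0.41041790 cn(u+v)=-0.91189755 dn(u+v)=0.99820590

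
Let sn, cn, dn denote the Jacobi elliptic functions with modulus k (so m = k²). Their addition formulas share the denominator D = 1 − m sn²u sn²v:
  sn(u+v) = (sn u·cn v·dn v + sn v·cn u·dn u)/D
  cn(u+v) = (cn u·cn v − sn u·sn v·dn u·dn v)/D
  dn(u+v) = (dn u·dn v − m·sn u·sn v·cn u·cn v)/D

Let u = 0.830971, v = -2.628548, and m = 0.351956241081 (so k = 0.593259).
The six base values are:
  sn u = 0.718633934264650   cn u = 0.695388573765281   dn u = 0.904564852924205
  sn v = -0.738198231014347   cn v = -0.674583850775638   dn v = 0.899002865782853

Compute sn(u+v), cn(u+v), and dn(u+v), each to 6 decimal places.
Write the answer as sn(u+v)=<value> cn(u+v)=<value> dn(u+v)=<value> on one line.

m = k² = 0.351956241081
D = 1 − m·sn²u·sn²v = 0.9009509959634009
sn(u+v) = (sn u·cn v·dn v + sn v·cn u·dn u)/D = -0.9001620229685797/0.9009509959634009 = -0.9991242886701318
cn(u+v) = (cn u·cn v − sn u·sn v·dn u·dn v)/D = -0.03769654536636183/0.9009509959634009 = -0.04184083877509045
dn(u+v) = (dn u·dn v − m·sn u·sn v·cn u·cn v)/D = 0.7256207601919152/0.9009509959634009 = 0.8053942594469277

sn(u+v)=-0.999124 cn(u+v)=-0.041841 dn(u+v)=0.805394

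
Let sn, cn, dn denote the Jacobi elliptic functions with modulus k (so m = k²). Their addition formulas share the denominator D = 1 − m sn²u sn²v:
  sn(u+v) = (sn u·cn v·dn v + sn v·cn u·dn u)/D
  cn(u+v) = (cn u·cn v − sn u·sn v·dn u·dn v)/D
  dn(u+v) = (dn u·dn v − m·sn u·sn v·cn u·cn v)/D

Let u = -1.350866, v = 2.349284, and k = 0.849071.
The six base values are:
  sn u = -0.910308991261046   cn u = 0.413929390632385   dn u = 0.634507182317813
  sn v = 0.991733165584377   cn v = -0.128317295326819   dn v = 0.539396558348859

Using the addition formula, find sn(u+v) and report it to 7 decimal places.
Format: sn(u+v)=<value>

sn(u+v)=0.7843064

m = k² = 0.720921563041
D = 1 − m·sn²u·sn²v = 0.4124357619925064
sn(u+v) = (sn u·cn v·dn v + sn v·cn u·dn u)/D = 0.3234760025502249/0.4124357619925064 = 0.784306387466231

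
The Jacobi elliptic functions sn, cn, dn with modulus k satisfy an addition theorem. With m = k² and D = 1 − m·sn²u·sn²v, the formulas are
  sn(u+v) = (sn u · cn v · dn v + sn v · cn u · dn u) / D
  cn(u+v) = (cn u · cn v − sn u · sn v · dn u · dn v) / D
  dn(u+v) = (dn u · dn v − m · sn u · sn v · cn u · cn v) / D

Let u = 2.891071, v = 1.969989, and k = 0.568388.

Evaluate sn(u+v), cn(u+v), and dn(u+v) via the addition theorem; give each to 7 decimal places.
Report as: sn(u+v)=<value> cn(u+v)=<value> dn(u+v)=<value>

sn u = 0.5270739080569008, cn u = -0.8498194487334505, dn u = 0.9540704035914647
sn v = 0.9800608955677809, cn v = -0.198697360271543, dn v = 0.8304757019431132
m = k² = 0.323064918544
D = 1 − m·sn²u·sn²v = 0.9137937093106575
sn(u+v) = (sn u·cn v·dn v + sn v·cn u·dn u)/D = -0.8815954267052191/0.9137937093106575 = -0.964764166925894
cn(u+v) = (cn u·cn v − sn u·sn v·dn u·dn v)/D = -0.2404338719651895/0.9137937093106575 = -0.2631161382655683
dn(u+v) = (dn u·dn v − m·sn u·sn v·cn u·cn v)/D = 0.7641527972001035/0.9137937093106575 = 0.8362421292838191

sn(u+v)=-0.9647642 cn(u+v)=-0.2631161 dn(u+v)=0.8362421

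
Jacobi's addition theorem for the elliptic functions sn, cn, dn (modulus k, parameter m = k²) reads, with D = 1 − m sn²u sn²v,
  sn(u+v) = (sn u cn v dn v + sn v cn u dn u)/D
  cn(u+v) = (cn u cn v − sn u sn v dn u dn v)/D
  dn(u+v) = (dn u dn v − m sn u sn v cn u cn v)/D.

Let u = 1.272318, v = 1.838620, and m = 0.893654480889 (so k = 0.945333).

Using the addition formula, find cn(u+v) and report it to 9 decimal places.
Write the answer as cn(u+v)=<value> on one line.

cn(u+v)=-0.190688640

sn u = 0.8677372866226708, cn u = 0.4970231397075239, dn u = 0.5719324908494971
sn v = 0.9690775139316548, cn v = 0.246756503444273, dn v = 0.4009476811723923
m = k² = 0.893654480889
D = 1 − m·sn²u·sn²v = 0.3680784162967767
cn(u+v) = (cn u·cn v − sn u·sn v·dn u·dn v)/D = -0.07018837250749754/0.3680784162967767 = -0.1906886397025399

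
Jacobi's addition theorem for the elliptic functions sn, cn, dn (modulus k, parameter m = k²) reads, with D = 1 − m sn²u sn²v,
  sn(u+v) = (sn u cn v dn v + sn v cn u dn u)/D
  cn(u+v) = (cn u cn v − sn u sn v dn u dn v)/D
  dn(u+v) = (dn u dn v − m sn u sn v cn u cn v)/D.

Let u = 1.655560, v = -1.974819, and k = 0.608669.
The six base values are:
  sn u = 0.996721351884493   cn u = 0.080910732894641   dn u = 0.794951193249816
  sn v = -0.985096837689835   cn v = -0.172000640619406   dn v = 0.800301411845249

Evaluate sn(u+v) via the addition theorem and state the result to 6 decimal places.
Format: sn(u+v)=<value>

sn(u+v)=-0.311996

m = k² = 0.370477951561
D = 1 − m·sn²u·sn²v = 0.6428359488871155
sn(u+v) = (sn u·cn v·dn v + sn v·cn u·dn u)/D = -0.2005625529046614/0.6428359488871155 = -0.3119964794313035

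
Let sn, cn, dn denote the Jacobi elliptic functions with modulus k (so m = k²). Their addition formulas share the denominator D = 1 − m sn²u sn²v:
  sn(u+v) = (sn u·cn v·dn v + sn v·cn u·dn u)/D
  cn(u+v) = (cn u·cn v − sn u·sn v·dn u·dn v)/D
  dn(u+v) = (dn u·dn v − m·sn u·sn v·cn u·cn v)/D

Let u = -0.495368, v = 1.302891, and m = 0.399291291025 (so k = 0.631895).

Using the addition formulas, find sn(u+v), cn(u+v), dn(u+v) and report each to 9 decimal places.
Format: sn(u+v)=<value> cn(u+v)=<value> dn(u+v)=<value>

sn u = -0.4685921879792637, cn u = 0.8834146033232677, dn u = 0.9551566164236322
sn v = 0.9312913544117383, cn v = 0.3642751888311225, dn v = 0.8085129752299565
m = k² = 0.399291291025
D = 1 − m·sn²u·sn²v = 0.9239584311381222
sn(u+v) = (sn u·cn v·dn v + sn v·cn u·dn u)/D = 0.6478126547727367/0.9239584311381222 = 0.7011274890091841
cn(u+v) = (cn u·cn v − sn u·sn v·dn u·dn v)/D = 0.6588155635589669/0.9239584311381222 = 0.7130359346874998
dn(u+v) = (dn u·dn v − m·sn u·sn v·cn u·cn v)/D = 0.8283309156864353/0.9239584311381222 = 0.896502361763295

sn(u+v)=0.701127489 cn(u+v)=0.713035935 dn(u+v)=0.896502362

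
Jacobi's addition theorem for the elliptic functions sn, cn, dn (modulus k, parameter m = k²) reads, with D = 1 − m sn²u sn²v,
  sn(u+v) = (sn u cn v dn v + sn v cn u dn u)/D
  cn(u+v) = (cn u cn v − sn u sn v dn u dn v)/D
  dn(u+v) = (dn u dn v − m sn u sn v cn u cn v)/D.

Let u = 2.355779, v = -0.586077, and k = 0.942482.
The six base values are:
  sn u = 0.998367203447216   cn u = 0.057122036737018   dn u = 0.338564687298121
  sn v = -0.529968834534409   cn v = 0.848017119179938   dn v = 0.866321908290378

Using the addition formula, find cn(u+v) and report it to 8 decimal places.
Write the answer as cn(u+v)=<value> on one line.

cn(u+v)=0.27102648

m = k² = 0.888272320324
D = 1 − m·sn²u·sn²v = 0.7513277045556019
cn(u+v) = (cn u·cn v − sn u·sn v·dn u·dn v)/D = 0.2036297003231181/0.7513277045556019 = 0.2710264763144356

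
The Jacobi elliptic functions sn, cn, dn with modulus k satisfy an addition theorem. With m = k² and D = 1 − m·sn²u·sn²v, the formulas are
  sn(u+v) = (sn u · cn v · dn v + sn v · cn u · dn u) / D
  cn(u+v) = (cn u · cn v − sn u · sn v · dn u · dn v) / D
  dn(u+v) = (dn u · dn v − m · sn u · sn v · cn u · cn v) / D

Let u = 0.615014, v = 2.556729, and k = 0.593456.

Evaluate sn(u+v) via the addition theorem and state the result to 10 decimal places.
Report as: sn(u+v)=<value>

sn(u+v)=0.3125413674

sn u = 0.56663372303679, cn u = 0.823969795512837, dn u = 0.9417648427905294
sn v = 0.7800520693861714, cn v = -0.6257146067068849, dn v = 0.8863966271967803
m = k² = 0.352190023936
D = 1 − m·sn²u·sn²v = 0.9311935625168842
sn(u+v) = (sn u·cn v·dn v + sn v·cn u·dn u)/D = 0.2910365093039637/0.9311935625168842 = 0.3125413673579671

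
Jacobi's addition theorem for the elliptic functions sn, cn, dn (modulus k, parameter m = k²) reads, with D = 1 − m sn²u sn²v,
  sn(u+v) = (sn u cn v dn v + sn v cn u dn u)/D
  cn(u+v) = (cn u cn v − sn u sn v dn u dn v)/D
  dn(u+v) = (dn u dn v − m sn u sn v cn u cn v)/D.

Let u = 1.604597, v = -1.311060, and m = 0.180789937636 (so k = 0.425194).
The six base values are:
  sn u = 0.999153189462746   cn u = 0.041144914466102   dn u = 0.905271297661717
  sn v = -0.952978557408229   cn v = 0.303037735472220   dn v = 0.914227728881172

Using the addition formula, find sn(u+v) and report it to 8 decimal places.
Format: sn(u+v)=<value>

sn(u+v)=0.28862314

m = k² = 0.180789937636
D = 1 − m·sn²u·sn²v = 0.8360902941989292
sn(u+v) = (sn u·cn v·dn v + sn v·cn u·dn u)/D = 0.2413150077599677/0.8360902941989292 = 0.288623142062874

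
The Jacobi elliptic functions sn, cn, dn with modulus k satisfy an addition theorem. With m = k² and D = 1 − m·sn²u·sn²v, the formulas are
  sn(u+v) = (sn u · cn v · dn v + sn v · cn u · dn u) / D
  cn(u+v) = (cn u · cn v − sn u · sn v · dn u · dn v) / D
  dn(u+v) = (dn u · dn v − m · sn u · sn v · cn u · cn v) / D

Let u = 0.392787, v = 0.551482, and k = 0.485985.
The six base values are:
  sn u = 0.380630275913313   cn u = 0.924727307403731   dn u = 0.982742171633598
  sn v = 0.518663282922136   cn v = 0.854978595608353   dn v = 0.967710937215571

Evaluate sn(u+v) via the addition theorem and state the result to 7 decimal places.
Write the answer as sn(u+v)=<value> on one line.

m = k² = 0.236181420225
D = 1 − m·sn²u·sn²v = 0.9907950083562733
sn(u+v) = (sn u·cn v·dn v + sn v·cn u·dn u)/D = 0.7862677503558599/0.9907950083562733 = 0.7935725793171651

sn(u+v)=0.7935726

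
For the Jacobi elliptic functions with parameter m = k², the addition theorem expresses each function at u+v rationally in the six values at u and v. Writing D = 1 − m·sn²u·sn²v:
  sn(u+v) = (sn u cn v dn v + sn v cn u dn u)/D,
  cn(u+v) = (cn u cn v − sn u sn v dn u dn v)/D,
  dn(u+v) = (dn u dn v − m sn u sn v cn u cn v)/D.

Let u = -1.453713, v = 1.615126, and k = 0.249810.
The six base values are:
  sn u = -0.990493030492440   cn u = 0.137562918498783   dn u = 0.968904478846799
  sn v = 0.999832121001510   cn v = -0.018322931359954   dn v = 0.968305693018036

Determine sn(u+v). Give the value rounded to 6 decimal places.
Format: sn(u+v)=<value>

sn(u+v)=0.160670

m = k² = 0.0624050361
D = 1 − m·sn²u·sn²v = 0.9387964438887192
sn(u+v) = (sn u·cn v·dn v + sn v·cn u·dn u)/D = 0.1508364762554764/0.9387964438887192 = 0.1606700549809027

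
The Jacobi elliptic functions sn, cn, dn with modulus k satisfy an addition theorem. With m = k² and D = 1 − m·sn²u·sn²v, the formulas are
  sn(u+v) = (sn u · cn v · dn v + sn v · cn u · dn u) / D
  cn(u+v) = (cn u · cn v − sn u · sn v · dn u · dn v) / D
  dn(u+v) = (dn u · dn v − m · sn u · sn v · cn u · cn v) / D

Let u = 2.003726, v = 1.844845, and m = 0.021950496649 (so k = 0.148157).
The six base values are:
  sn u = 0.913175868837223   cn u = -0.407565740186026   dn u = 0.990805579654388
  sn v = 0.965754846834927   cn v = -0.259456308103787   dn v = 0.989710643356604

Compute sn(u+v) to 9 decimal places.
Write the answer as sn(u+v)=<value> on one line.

sn(u+v)=-0.635327350

m = k² = 0.021950496649
D = 1 − m·sn²u·sn²v = 0.9829278980011359
sn(u+v) = (sn u·cn v·dn v + sn v·cn u·dn u)/D = -0.6244809763024229/0.9829278980011359 = -0.6353273496177654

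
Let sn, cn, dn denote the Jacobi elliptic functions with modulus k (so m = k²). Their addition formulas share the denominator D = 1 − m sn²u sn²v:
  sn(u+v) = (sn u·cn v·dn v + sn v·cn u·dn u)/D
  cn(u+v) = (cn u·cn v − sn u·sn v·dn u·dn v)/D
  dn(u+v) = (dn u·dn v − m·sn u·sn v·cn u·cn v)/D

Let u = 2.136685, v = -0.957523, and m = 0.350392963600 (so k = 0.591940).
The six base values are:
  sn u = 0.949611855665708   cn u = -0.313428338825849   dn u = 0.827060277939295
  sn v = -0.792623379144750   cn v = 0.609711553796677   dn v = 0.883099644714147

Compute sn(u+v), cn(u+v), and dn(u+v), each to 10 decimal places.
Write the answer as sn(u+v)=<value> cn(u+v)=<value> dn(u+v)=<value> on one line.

m = k² = 0.3503929636
D = 1 − m·sn²u·sn²v = 0.8014904574400627
sn(u+v) = (sn u·cn v·dn v + sn v·cn u·dn u)/D = 0.7167723679067837/0.8014904574400627 = 0.8942993160469232
cn(u+v) = (cn u·cn v − sn u·sn v·dn u·dn v)/D = 0.3586423371170549/0.8014904574400627 = 0.4474692540477003
dn(u+v) = (dn u·dn v − m·sn u·sn v·cn u·cn v)/D = 0.6799765758963542/0.8014904574400627 = 0.8483901081844189

sn(u+v)=0.8942993160 cn(u+v)=0.4474692540 dn(u+v)=0.8483901082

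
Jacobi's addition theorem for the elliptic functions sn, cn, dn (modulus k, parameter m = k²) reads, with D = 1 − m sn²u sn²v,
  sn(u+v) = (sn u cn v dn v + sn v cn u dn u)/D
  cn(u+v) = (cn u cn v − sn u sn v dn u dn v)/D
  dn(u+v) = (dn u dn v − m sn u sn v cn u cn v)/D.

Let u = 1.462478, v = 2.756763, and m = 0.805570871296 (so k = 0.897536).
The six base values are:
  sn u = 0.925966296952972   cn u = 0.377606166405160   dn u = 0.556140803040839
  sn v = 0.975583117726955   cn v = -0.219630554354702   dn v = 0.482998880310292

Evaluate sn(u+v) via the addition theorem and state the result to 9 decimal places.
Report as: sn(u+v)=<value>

sn(u+v)=0.311277186

m = k² = 0.805570871296
D = 1 − m·sn²u·sn²v = 0.3426106468985114
sn(u+v) = (sn u·cn v·dn v + sn v·cn u·dn u)/D = 0.1066468782098424/0.3426106468985114 = 0.3112771864367468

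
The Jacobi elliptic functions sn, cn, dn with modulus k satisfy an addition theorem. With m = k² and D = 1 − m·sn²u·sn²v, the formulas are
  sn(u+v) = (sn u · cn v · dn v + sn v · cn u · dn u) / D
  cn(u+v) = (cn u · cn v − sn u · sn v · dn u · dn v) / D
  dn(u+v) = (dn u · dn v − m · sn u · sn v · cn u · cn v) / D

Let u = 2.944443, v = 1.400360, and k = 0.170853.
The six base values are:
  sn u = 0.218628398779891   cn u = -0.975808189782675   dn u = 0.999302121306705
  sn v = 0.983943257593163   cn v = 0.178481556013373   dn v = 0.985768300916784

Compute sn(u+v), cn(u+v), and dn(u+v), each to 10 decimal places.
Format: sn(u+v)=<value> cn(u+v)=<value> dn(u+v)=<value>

m = k² = 0.029190747609
D = 1 − m·sn²u·sn²v = 0.9986491769141645
sn(u+v) = (sn u·cn v·dn v + sn v·cn u·dn u)/D = -0.9210040281436261/0.9986491769141645 = -0.922249824497465
cn(u+v) = (cn u·cn v − sn u·sn v·dn u·dn v)/D = -0.3860722195322437/0.9986491769141645 = -0.3865944402269579
dn(u+v) = (dn u·dn v − m·sn u·sn v·cn u·cn v)/D = 0.98617400747412/0.9986491769141645 = 0.9875079560185561

sn(u+v)=-0.9222498245 cn(u+v)=-0.3865944402 dn(u+v)=0.9875079560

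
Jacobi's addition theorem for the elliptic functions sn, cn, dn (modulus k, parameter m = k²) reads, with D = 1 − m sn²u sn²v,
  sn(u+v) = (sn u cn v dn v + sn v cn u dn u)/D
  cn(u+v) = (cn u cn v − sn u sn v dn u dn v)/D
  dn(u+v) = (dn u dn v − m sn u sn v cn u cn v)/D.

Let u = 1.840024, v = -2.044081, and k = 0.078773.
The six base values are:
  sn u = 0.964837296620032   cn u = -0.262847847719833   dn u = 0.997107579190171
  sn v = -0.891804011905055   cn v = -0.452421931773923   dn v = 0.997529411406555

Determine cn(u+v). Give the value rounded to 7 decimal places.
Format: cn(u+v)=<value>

cn(u+v)=0.9792543

m = k² = 0.006205185529
D = 1 − m·sn²u·sn²v = 0.9954058858616176
cn(u+v) = (cn u·cn v − sn u·sn v·dn u·dn v)/D = 0.9747554729532386/0.9954058858616176 = 0.9792542788809168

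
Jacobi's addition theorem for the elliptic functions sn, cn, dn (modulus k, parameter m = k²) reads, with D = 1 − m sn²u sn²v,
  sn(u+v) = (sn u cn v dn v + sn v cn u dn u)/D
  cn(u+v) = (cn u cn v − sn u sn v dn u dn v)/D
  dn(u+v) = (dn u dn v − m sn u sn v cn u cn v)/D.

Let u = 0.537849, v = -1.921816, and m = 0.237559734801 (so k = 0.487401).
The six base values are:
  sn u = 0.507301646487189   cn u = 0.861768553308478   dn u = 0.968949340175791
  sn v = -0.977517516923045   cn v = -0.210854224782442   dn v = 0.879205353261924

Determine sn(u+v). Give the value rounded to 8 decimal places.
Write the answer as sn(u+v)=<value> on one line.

sn(u+v)=-0.96675985

m = k² = 0.237559734801
D = 1 − m·sn²u·sn²v = 0.9415809523623483
sn(u+v) = (sn u·cn v·dn v + sn v·cn u·dn u)/D = -0.9102826625368419/0.9415809523623483 = -0.9667598524088857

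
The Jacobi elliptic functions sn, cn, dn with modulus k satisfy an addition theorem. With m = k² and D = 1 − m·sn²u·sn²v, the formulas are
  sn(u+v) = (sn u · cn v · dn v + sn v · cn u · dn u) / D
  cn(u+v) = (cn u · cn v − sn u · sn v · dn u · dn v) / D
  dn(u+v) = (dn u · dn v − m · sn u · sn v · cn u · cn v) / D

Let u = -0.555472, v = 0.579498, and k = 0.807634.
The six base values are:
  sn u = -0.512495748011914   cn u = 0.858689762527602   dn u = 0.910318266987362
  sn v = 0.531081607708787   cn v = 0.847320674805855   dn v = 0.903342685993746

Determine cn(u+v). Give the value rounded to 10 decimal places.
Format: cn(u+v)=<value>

m = k² = 0.652272677956
D = 1 − m·sn²u·sn²v = 0.9516794083646903
cn(u+v) = (cn u·cn v − sn u·sn v·dn u·dn v)/D = 0.9514047782035252/0.9516794083646903 = 0.9997114257608694

cn(u+v)=0.9997114258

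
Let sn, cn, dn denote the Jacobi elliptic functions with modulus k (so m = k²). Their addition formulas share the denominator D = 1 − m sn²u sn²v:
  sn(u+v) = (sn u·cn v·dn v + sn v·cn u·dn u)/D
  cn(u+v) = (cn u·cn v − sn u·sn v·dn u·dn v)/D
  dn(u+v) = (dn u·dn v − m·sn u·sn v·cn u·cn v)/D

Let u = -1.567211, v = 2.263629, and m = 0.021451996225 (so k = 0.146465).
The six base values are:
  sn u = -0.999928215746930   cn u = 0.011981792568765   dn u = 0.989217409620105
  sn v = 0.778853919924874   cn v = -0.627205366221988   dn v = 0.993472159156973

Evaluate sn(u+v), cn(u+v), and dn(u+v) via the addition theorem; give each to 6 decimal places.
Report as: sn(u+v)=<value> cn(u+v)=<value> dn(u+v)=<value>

sn(u+v)=0.640633 cn(u+v)=0.767847 dn(u+v)=0.995588

m = k² = 0.021451996225
D = 1 − m·sn²u·sn²v = 0.986988799219835
sn(u+v) = (sn u·cn v·dn v + sn v·cn u·dn u)/D = 0.6322977821163491/0.986988799219835 = 0.6406331891670389
cn(u+v) = (cn u·cn v − sn u·sn v·dn u·dn v)/D = 0.7578564537669107/0.986988799219835 = 0.7678470661125619
dn(u+v) = (dn u·dn v − m·sn u·sn v·cn u·cn v)/D = 0.9826344036744605/0.986988799219835 = 0.9955882016606303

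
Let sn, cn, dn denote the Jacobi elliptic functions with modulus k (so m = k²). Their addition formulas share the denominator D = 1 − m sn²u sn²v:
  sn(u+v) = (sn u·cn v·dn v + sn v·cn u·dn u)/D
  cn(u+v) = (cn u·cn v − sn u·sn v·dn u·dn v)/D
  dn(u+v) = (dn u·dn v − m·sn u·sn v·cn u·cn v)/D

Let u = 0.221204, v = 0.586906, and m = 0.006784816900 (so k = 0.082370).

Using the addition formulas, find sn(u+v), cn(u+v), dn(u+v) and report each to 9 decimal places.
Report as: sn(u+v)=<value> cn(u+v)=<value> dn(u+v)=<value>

sn(u+v)=0.722621007 cn(u+v)=0.691244443 dn(u+v)=0.998226977

sn u = 0.2193926203102485, cn u = 0.9756366527316423, dn u = 0.9998366994571891
sn v = 0.5536097748251588, cn v = 0.8327762107661559, dn v = 0.998959740755855
m = k² = 0.0067848169
D = 1 − m·sn²u·sn²v = 0.9998999102368416
sn(u+v) = (sn u·cn v·dn v + sn v·cn u·dn u)/D = 0.7225486799097965/0.9998999102368416 = 0.7226210068752279
cn(u+v) = (cn u·cn v − sn u·sn v·dn u·dn v)/D = 0.6911752568287253/0.9998999102368416 = 0.6912444433213419
dn(u+v) = (dn u·dn v − m·sn u·sn v·cn u·cn v)/D = 0.9981270642497793/0.9998999102368416 = 0.9982269765514407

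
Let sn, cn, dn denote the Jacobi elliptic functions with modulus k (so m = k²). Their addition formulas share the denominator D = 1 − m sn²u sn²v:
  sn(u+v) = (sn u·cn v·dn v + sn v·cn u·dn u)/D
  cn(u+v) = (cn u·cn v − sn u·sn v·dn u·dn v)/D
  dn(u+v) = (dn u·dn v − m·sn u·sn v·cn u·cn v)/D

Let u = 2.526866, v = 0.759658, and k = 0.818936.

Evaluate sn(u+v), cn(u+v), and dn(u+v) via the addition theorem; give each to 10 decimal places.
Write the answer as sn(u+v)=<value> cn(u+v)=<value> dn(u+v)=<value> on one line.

sn u = 0.9581542861564676, cn u = -0.2862522732136638, dn u = 0.6199174450769503
sn v = 0.6567370839641279, cn v = 0.7541196208469145, dn v = 0.8430560955953426
m = k² = 0.670656172096
D = 1 − m·sn²u·sn²v = 0.734445356615198
sn(u+v) = (sn u·cn v·dn v + sn v·cn u·dn u)/D = 0.4926212770386948/0.734445356615198 = 0.6707391810726589
cn(u+v) = (cn u·cn v − sn u·sn v·dn u·dn v)/D = -0.544733200073569/0.734445356615198 = -0.7416932998038872
dn(u+v) = (dn u·dn v − m·sn u·sn v·cn u·cn v)/D = 0.6137247026802468/0.734445356615198 = 0.8356301760946375

sn(u+v)=0.6707391811 cn(u+v)=-0.7416932998 dn(u+v)=0.8356301761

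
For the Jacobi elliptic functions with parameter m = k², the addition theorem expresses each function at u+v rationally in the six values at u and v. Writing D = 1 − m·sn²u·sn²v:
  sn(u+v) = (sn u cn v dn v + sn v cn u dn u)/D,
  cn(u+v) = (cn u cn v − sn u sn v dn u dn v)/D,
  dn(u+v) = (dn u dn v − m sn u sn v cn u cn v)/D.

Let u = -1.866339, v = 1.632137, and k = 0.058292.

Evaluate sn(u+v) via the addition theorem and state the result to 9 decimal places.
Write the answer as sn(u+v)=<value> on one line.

sn u = -0.9571736158542337, cn u = -0.2895145404164218, dn u = 0.9984422141474036
sn v = 0.998206421657305, cn v = -0.05986601508467554, dn v = 0.9983056750365333
m = k² = 0.003397957264
D = 1 − m·sn²u·sn²v = 0.9968980123157507
sn(u+v) = (sn u·cn v·dn v + sn v·cn u·dn u)/D = -0.2313399990303765/0.9968980123157507 = -0.2320598458141006

sn(u+v)=-0.232059846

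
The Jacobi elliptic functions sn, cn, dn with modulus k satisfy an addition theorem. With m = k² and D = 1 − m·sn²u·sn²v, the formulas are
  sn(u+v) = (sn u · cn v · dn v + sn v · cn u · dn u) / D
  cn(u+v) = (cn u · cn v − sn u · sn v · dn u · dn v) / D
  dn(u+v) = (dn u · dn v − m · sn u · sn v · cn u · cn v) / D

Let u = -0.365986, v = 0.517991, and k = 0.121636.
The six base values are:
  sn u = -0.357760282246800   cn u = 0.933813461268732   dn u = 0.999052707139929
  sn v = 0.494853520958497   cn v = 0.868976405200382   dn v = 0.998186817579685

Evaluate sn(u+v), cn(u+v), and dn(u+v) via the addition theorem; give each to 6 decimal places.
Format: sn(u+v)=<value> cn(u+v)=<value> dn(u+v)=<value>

m = k² = 0.014795316496
D = 1 − m·sn²u·sn²v = 0.9995362735816456
sn(u+v) = (sn u·cn v·dn v + sn v·cn u·dn u)/D = 0.1513415820325888/0.9995362735816456 = 0.1514117956822971
cn(u+v) = (cn u·cn v − sn u·sn v·dn u·dn v)/D = 0.9880123925100107/0.9995362735816456 = 0.9884707725209999
dn(u+v) = (dn u·dn v − m·sn u·sn v·cn u·cn v)/D = 0.9993667426004589/0.9995362735816456 = 0.9998303903663453

sn(u+v)=0.151412 cn(u+v)=0.988471 dn(u+v)=0.999830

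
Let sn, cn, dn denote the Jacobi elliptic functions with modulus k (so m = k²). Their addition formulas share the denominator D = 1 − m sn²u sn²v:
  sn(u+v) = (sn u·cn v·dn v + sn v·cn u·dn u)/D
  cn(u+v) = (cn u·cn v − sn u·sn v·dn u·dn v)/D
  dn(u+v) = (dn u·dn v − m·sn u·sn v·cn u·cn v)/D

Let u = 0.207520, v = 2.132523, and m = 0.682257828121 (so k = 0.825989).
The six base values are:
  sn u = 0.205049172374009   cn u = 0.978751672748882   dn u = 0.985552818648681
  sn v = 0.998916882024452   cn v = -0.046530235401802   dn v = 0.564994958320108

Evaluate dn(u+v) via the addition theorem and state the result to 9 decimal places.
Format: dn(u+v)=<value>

m = k² = 0.682257828121
D = 1 − m·sn²u·sn²v = 0.9713764645621857
dn(u+v) = (dn u·dn v − m·sn u·sn v·cn u·cn v)/D = 0.5631965714786182/0.9713764645621857 = 0.5797922762442669

dn(u+v)=0.579792276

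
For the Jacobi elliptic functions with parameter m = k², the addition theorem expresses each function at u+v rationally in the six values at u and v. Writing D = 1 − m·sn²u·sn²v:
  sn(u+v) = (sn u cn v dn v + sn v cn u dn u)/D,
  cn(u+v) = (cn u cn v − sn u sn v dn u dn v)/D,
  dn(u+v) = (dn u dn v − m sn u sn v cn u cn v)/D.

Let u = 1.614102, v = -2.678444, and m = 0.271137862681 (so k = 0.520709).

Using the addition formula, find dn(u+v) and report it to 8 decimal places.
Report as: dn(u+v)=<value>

dn(u+v)=0.89602996

sn u = 0.9974718052136244, cn u = 0.07106333656586447, dn u = 0.8545357704216284
sn v = -0.6452883735947305, cn v = -0.7639390780052213, dn v = 0.9418593229991025
m = k² = 0.271137862681
D = 1 − m·sn²u·sn²v = 0.8876691342015651
dn(u+v) = (dn u·dn v − m·sn u·sn v·cn u·cn v)/D = 0.7953781423791299/0.8876691342015651 = 0.8960299640186898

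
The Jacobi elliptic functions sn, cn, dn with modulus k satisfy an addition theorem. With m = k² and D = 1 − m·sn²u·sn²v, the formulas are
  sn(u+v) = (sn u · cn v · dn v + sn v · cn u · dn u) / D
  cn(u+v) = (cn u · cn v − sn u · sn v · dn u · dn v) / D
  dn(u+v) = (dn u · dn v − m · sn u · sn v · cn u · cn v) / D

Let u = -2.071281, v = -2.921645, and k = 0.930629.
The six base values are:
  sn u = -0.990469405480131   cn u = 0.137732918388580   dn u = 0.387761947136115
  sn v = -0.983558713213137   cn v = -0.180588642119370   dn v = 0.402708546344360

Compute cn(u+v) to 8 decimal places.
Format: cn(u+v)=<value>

cn(u+v)=-0.99398461

m = k² = 0.866070335641
D = 1 − m·sn²u·sn²v = 0.1780680281741293
cn(u+v) = (cn u·cn v − sn u·sn v·dn u·dn v)/D = -0.1769968790928953/0.1780680281741293 = -0.9939846074996316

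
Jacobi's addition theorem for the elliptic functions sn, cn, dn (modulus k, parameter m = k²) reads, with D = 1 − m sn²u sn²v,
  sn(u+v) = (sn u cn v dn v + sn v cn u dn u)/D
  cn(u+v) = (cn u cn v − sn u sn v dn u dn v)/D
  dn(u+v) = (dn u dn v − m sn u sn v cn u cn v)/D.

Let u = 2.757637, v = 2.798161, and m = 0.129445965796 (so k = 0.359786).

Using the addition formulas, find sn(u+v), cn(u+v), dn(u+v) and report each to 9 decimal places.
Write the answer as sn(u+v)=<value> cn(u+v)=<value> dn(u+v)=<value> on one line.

sn(u+v)=-0.802653054 cn(u+v)=0.596446205 dn(u+v)=0.957394478

sn u = 0.4717670960054263, cn u = -0.8817232032370515, dn u = 0.9854897072531485
sn v = 0.436148756767068, cn v = -0.8998745812448204, dn v = 0.9876112826519955
m = k² = 0.129445965796
D = 1 − m·sn²u·sn²v = 0.9945195894684023
sn(u+v) = (sn u·cn v·dn v + sn v·cn u·dn u)/D = -0.7982541854543781/0.9945195894684023 = -0.8026530537031117
cn(u+v) = (cn u·cn v − sn u·sn v·dn u·dn v)/D = 0.5931774348716973/0.9945195894684023 = 0.5964462049347532
dn(u+v) = (dn u·dn v − m·sn u·sn v·cn u·cn v)/D = 0.9521475636857037/0.9945195894684023 = 0.9573944784683954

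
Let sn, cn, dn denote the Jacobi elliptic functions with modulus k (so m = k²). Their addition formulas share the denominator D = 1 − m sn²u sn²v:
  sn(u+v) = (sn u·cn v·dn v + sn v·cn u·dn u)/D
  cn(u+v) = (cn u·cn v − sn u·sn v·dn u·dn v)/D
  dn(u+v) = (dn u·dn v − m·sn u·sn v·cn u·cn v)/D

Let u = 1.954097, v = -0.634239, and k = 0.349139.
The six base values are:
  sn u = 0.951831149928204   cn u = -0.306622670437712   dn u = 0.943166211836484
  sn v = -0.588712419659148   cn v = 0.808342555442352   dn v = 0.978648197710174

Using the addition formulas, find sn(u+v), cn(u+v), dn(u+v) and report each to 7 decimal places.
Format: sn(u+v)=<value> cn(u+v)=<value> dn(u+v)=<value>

sn(u+v)=0.9599745 cn(u+v)=0.2800875 dn(u+v)=0.9421596

m = k² = 0.121898041321
D = 1 − m·sn²u·sn²v = 0.9617243168930624
sn(u+v) = (sn u·cn v·dn v + sn v·cn u·dn u)/D = 0.9232307881472743/0.9617243168930624 = 0.9599744666224673
cn(u+v) = (cn u·cn v − sn u·sn v·dn u·dn v)/D = 0.2693669866936005/0.9617243168930624 = 0.2800875281638037
dn(u+v) = (dn u·dn v − m·sn u·sn v·cn u·cn v)/D = 0.9060978125698831/0.9617243168930624 = 0.9421596154468822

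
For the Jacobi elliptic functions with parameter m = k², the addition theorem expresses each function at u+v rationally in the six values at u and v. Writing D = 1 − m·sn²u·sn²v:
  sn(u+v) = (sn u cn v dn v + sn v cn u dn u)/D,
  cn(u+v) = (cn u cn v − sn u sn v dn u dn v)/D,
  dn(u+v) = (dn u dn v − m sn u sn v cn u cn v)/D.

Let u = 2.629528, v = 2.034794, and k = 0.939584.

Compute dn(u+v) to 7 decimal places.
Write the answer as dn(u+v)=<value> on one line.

sn u = 0.9990686884399472, cn u = -0.04314806807823207, dn u = 0.3447107463228411
sn v = 0.9862959054526911, cn v = 0.1649860202782534, dn v = 0.3757825927155942
m = k² = 0.882818093056
D = 1 − m·sn²u·sn²v = 0.1428114094729144
dn(u+v) = (dn u·dn v − m·sn u·sn v·cn u·cn v)/D = 0.1357290302749979/0.1428114094729144 = 0.9504074693747792

dn(u+v)=0.9504075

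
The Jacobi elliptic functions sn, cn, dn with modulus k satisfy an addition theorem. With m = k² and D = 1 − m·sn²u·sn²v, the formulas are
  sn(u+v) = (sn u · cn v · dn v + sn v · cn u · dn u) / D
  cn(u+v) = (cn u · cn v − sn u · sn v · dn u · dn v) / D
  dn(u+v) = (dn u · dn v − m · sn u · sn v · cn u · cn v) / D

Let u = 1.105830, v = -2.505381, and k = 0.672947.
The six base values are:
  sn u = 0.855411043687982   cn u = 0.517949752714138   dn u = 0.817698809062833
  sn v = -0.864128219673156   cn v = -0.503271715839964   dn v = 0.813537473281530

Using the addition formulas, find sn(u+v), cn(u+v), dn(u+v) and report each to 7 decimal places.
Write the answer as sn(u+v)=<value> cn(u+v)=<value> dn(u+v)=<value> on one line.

sn(u+v)=-0.9517004 cn(u+v)=0.3070281 dn(u+v)=0.7680049

m = k² = 0.452857664809
D = 1 − m·sn²u·sn²v = 0.7525611978545852
sn(u+v) = (sn u·cn v·dn v + sn v·cn u·dn u)/D = -0.716212828428624/0.7525611978545852 = -0.9517004470472518
cn(u+v) = (cn u·cn v − sn u·sn v·dn u·dn v)/D = 0.231057440716802/0.7525611978545852 = 0.3070281079804601
dn(u+v) = (dn u·dn v − m·sn u·sn v·cn u·cn v)/D = 0.5779706907989343/0.7525611978545852 = 0.7680049043806981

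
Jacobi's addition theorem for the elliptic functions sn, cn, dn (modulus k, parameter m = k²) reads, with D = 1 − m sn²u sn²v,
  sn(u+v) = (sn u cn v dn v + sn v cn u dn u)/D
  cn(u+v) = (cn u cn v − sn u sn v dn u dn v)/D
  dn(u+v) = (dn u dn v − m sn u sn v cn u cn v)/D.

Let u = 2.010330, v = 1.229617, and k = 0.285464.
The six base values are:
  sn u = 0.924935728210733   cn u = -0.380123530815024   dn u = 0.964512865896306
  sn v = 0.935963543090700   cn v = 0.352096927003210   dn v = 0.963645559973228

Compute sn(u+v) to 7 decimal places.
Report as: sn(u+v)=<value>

m = k² = 0.081489695296
D = 1 − m·sn²u·sn²v = 0.9389277851201934
sn(u+v) = (sn u·cn v·dn v + sn v·cn u·dn u)/D = -0.02932850629107921/0.9389277851201934 = -0.03123616827179614

sn(u+v)=-0.0312362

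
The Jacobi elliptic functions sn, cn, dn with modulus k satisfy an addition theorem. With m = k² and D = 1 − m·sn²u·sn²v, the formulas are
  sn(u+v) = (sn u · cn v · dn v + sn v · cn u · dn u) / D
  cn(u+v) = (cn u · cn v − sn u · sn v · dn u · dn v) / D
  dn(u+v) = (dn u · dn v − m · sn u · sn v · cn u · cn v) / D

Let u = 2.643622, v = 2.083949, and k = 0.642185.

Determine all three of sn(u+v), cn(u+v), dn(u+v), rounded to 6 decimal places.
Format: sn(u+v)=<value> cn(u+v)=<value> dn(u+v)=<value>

sn(u+v)=-0.879265 cn(u+v)=-0.476333 dn(u+v)=0.825330

sn u = 0.7725196826225265, cn u = -0.6349908188003909, dn u = 0.8682650758399478
sn v = 0.9737567871092901, cn v = -0.2275911236375282, dn v = 0.7803588193018829
m = k² = 0.412401574225
D = 1 − m·sn²u·sn²v = 0.766632476939155
sn(u+v) = (sn u·cn v·dn v + sn v·cn u·dn u)/D = -0.6740730219687742/0.766632476939155 = -0.8792648919076163
cn(u+v) = (cn u·cn v − sn u·sn v·dn u·dn v)/D = -0.3651724465944116/0.766632476939155 = -0.4763331290795213
dn(u+v) = (dn u·dn v − m·sn u·sn v·cn u·cn v)/D = 0.6327247591084806/0.766632476939155 = 0.8253299698894674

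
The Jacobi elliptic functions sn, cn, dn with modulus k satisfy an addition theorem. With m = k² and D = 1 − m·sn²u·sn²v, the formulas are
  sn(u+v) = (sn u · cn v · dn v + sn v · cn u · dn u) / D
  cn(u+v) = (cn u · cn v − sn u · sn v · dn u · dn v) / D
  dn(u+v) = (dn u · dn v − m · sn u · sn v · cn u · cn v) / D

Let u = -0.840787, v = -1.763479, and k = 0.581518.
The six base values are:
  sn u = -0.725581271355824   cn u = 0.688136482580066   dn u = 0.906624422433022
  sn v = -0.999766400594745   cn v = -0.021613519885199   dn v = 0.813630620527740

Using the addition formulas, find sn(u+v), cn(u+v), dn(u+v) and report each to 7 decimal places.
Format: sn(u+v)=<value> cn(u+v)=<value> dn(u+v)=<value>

m = k² = 0.338163184324
D = 1 − m·sn²u·sn²v = 0.8220510100488495
sn(u+v) = (sn u·cn v·dn v + sn v·cn u·dn u)/D = -0.6109759502050778/0.8220510100488495 = -0.7432336226541115
cn(u+v) = (cn u·cn v − sn u·sn v·dn u·dn v)/D = -0.5499784099338228/0.8220510100488495 = -0.6690319739417884
dn(u+v) = (dn u·dn v − m·sn u·sn v·cn u·cn v)/D = 0.7413058633375414/0.8220510100488495 = 0.9017759899029746

sn(u+v)=-0.7432336 cn(u+v)=-0.6690320 dn(u+v)=0.9017760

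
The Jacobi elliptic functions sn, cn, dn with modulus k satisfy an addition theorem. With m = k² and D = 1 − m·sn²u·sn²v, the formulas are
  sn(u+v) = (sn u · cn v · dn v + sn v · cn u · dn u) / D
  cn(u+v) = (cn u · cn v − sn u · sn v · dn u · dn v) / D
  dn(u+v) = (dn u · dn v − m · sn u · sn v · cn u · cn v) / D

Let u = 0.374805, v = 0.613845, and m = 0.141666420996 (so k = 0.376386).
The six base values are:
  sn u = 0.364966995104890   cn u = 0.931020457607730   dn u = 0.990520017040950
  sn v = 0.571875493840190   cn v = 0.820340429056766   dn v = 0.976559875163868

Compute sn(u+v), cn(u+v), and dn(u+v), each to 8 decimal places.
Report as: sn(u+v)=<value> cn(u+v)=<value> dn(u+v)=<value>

sn(u+v)=0.82485005 cn(u+v)=0.56535156 dn(u+v)=0.95058579

m = k² = 0.141666420996
D = 1 − m·sn²u·sn²v = 0.9938286940327588
sn(u+v) = (sn u·cn v·dn v + sn v·cn u·dn u)/D = 0.8197596517001182/0.9938286940327588 = 0.8248500537589602
cn(u+v) = (cn u·cn v − sn u·sn v·dn u·dn v)/D = 0.5618626046707145/0.9938286940327588 = 0.5653515621397366
dn(u+v) = (dn u·dn v − m·sn u·sn v·cn u·cn v)/D = 0.9447194314960909/0.9938286940327588 = 0.9505857872372428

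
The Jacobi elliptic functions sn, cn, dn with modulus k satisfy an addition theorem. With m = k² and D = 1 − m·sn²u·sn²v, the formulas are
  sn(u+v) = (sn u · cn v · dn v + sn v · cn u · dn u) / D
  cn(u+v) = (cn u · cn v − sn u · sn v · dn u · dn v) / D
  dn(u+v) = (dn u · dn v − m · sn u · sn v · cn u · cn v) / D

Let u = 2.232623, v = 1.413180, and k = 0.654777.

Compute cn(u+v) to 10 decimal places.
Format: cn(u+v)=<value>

cn(u+v)=-0.9987594719

sn u = 0.9451113011598155, cn u = -0.3267485706472189, dn u = 0.7855193130262862
sn v = 0.9571265320695943, cn v = 0.2896701600241764, dn v = 0.7792570473056657
m = k² = 0.428732919729
D = 1 − m·sn²u·sn²v = 0.6491742561996323
cn(u+v) = (cn u·cn v − sn u·sn v·dn u·dn v)/D = -0.6483689372923785/0.6491742561996323 = -0.9987594718990119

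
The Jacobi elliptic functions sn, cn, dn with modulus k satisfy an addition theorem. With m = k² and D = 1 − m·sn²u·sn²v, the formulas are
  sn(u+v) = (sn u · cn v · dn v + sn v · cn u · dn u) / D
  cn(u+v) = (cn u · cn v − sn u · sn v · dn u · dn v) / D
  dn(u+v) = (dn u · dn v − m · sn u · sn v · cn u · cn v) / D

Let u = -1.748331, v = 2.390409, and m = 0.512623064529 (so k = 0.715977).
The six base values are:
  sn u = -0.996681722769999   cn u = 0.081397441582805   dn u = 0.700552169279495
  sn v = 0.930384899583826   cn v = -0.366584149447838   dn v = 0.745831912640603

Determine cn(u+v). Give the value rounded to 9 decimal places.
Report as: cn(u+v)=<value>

m = k² = 0.512623064529
D = 1 − m·sn²u·sn²v = 0.5592052258536314
cn(u+v) = (cn u·cn v − sn u·sn v·dn u·dn v)/D = 0.4546685855270307/0.5592052258536314 = 0.8130621183537321

cn(u+v)=0.813062118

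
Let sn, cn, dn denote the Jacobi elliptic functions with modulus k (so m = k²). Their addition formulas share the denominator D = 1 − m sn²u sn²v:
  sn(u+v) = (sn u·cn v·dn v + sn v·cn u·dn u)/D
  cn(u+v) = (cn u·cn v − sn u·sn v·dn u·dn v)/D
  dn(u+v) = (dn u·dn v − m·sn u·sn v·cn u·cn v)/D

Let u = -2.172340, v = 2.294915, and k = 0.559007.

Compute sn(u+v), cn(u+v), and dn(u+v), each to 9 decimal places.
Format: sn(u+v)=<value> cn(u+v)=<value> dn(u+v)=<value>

sn(u+v)=0.122173401 cn(u+v)=0.992508771 dn(u+v)=0.997665117

sn u = -0.9294496470412529, cn u = -0.3689489851116145, dn u = 0.8544285815209894
sn v = 0.8853865863920129, cn v = -0.4648554534875317, dn v = 0.8689286907246185
m = k² = 0.312488826049
D = 1 − m·sn²u·sn²v = 0.7883822451666247
sn(u+v) = (sn u·cn v·dn v + sn v·cn u·dn u)/D = 0.09631934019107593/0.7883822451666247 = 0.1221734010140206
cn(u+v) = (cn u·cn v − sn u·sn v·dn u·dn v)/D = 0.7824762930588528/0.7883822451666247 = 0.992508770784756
dn(u+v) = (dn u·dn v − m·sn u·sn v·cn u·cn v)/D = 0.7865414648190603/0.7883822451666247 = 0.9976651169418771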